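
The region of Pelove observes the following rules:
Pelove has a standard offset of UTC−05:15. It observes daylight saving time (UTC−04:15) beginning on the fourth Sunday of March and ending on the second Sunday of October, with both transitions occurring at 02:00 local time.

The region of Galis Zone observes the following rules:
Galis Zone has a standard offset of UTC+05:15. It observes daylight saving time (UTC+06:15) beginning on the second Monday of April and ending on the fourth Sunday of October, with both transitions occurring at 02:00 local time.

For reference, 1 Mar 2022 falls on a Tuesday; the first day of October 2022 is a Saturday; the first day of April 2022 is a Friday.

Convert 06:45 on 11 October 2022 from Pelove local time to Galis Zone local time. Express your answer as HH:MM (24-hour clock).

1 March 2022 is a Tuesday, so the first Sunday is March 6 and the fourth is March 27.
1 October 2022 is a Saturday, so the first Sunday is October 2 and the second is October 9.
11 October 2022 is outside the daylight-saving period (27 March – 9 October), so Pelove is on standard time, UTC−05:15.
06:45 Pelove + 5h15m = 12:00 UTC.
1 April 2022 is a Friday, so the first Monday is April 4 and the second is April 11.
1 October 2022 is a Saturday, so the first Sunday is October 2 and the fourth is October 23.
At the standard offset (UTC+05:15), 12:00 UTC + 5h15m = 17:15 Galis Zone standard time.
The standard-time date in Galis Zone, 11 October 2022, lies within the daylight-saving period (11 April – 23 October), so Galis Zone is on daylight time, UTC+06:15.
12:00 UTC + 6h15m = 18:15 Galis Zone.

18:15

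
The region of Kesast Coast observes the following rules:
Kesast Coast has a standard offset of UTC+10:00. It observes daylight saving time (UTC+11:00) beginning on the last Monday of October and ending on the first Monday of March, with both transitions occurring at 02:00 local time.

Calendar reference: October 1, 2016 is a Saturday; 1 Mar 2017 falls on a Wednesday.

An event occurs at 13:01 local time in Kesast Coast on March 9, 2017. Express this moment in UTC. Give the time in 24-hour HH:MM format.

1 October 2016 is a Saturday, so Mondays fall on 3, 10, 17, 24, 31; the last is October 31.
1 March 2017 is a Wednesday, so the first Monday is March 6.
Daylight saving runs 31 October 2016 – 6 March 2017; March 9, 2017 is outside that window, so Kesast Coast is on standard time at UTC+10:00.
13:01 local − 10h = 03:01 UTC.

03:01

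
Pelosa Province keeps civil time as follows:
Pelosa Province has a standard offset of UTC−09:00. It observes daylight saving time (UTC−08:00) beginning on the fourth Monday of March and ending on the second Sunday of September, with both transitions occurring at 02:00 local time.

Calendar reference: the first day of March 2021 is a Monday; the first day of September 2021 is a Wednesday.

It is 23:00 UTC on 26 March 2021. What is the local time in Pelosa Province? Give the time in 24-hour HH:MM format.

15:00

1 March 2021 is a Monday, so the first Monday is March 1 and the fourth is March 22.
1 September 2021 is a Wednesday, so the first Sunday is September 5 and the second is September 12.
At the standard offset (UTC−09:00), 23:00 UTC − 9h = 14:00 Pelosa Province standard time.
The standard-time date in Pelosa Province, 26 March 2021, falls between 22 March and 12 September, so daylight saving is in effect and Pelosa Province is at UTC−08:00.
23:00 UTC − 8h = 15:00 local.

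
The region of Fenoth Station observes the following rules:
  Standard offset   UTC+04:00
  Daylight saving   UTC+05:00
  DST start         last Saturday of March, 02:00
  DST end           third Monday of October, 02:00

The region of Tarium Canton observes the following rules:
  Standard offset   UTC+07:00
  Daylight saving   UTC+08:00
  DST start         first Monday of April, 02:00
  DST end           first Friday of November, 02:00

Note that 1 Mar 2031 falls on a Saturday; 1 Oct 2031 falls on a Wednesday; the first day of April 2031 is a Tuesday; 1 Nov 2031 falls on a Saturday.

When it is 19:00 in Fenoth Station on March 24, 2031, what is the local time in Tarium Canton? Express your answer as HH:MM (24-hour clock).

22:00

1 March 2031 is a Saturday, so Saturdays fall on 1, 8, 15, 22, 29; the last is March 29.
1 October 2031 is a Wednesday, so the first Monday is October 6 and the third is October 20.
Daylight saving runs 29 March – 20 October; March 24, 2031 is outside that window, so Fenoth Station is on standard time at UTC+04:00.
19:00 Fenoth Station − 4h = 15:00 UTC.
1 April 2031 is a Tuesday, so the first Monday is April 7.
1 November 2031 is a Saturday, so the first Friday is November 7.
At the standard offset (UTC+07:00), 15:00 UTC + 7h = 22:00 Tarium Canton standard time.
Daylight saving runs 7 April – 7 November; the standard-time date in Tarium Canton, March 24, 2031, is outside that window, so Tarium Canton is on standard time at UTC+07:00.
15:00 UTC + 7h = 22:00 Tarium Canton.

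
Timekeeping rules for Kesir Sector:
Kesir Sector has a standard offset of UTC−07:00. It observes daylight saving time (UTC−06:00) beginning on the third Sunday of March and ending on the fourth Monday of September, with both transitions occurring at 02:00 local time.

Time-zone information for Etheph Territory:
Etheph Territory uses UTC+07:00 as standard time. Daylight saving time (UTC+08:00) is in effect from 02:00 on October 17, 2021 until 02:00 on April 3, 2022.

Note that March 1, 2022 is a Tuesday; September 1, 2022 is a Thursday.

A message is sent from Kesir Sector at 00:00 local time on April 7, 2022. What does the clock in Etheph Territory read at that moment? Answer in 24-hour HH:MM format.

13:00

1 March 2022 is a Tuesday, so the first Sunday is March 6 and the third is March 20.
1 September 2022 is a Thursday, so the first Monday is September 5 and the fourth is September 26.
Daylight saving runs 20 March – 26 September; April 7, 2022 is inside that window, so Kesir Sector is at UTC−06:00.
00:00 Kesir Sector + 6h = 06:00 UTC.
At the standard offset (UTC+07:00), 06:00 UTC + 7h = 13:00 Etheph Territory standard time.
The standard-time date in Etheph Territory, April 7, 2022, is outside the daylight-saving period (17 October 2021 – 3 April 2022), so Etheph Territory is on standard time, UTC+07:00.
06:00 UTC + 7h = 13:00 Etheph Territory.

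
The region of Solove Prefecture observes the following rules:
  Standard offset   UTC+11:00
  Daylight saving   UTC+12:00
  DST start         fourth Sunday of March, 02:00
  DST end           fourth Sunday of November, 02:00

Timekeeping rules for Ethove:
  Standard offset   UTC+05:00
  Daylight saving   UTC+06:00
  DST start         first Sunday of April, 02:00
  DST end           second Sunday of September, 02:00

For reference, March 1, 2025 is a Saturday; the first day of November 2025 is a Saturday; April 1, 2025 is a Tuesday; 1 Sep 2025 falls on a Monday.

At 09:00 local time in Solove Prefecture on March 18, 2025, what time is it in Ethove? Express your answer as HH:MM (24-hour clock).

1 March 2025 is a Saturday, so the first Sunday is March 2 and the fourth is March 23.
1 November 2025 is a Saturday, so the first Sunday is November 2 and the fourth is November 23.
March 18, 2025 does not fall between 23 March and 23 November, so daylight saving is not in effect and Solove Prefecture is at UTC+11:00.
09:00 Solove Prefecture − 11h = 22:00 UTC (rolling into the previous day, 17 March 2025).
1 April 2025 is a Tuesday, so the first Sunday is April 6.
1 September 2025 is a Monday, so the first Sunday is September 7 and the second is September 14.
At the standard offset (UTC+05:00), 22:00 UTC + 5h = 03:00 Ethove standard time (rolling into the next day, 18 March 2025).
Daylight saving runs 6 April – 14 September; the standard-time date in Ethove, March 18, 2025, is outside that window, so Ethove is on standard time at UTC+05:00.
22:00 UTC + 5h = 03:00 Ethove (rolling into the next day, 18 March 2025).

03:00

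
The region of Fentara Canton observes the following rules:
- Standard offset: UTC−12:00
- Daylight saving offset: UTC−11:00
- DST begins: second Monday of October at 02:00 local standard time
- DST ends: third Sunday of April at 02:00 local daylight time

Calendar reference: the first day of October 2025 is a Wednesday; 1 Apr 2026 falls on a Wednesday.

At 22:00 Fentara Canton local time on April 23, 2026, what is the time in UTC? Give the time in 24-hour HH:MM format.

10:00

1 October 2025 is a Wednesday, so the first Monday is October 6 and the second is October 13.
1 April 2026 is a Wednesday, so the first Sunday is April 5 and the third is April 19.
Daylight saving runs 13 October 2025 – 19 April 2026; April 23, 2026 is outside that window, so Fentara Canton is on standard time at UTC−12:00.
22:00 local + 12h = 10:00 UTC (rolling into the next day, 24 April 2026).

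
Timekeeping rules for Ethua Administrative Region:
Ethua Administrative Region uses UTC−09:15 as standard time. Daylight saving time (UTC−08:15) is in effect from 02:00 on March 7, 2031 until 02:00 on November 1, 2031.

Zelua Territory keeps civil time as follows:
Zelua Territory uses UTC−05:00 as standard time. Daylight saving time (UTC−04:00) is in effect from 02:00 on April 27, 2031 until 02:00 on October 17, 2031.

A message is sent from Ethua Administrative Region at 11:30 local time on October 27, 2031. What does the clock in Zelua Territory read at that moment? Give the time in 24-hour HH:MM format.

14:45

October 27, 2031 falls between 7 March and 1 November, so daylight saving is in effect and Ethua Administrative Region is at UTC−08:15.
11:30 Ethua Administrative Region + 8h15m = 19:45 UTC.
At the standard offset (UTC−05:00), 19:45 UTC − 5h = 14:45 Zelua Territory standard time.
The standard-time date in Zelua Territory, October 27, 2031, does not fall between 27 April and 17 October, so daylight saving is not in effect and Zelua Territory is at UTC−05:00.
19:45 UTC − 5h = 14:45 Zelua Territory.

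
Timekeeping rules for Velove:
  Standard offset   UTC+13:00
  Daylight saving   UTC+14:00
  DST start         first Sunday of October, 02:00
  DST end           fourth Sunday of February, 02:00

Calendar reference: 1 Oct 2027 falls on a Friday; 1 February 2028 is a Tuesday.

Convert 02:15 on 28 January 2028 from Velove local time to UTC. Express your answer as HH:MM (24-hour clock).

1 October 2027 is a Friday, so the first Sunday is October 3.
1 February 2028 is a Tuesday, so the first Sunday is February 6 and the fourth is February 27.
28 January 2028 falls between 3 October 2027 and 27 February 2028, so daylight saving is in effect and Velove is at UTC+14:00.
02:15 local − 14h = 12:15 UTC (rolling into the previous day, 27 January 2028).

12:15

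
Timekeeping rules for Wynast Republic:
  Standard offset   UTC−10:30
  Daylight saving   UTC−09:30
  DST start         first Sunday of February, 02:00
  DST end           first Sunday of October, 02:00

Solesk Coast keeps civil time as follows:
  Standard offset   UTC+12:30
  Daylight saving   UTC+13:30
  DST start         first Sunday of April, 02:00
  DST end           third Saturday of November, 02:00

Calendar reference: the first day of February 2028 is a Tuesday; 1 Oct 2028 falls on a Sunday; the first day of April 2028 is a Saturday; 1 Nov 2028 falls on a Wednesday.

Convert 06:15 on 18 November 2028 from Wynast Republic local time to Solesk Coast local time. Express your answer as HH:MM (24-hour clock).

1 February 2028 is a Tuesday, so the first Sunday is February 6.
1 October 2028 is a Sunday, so the first Sunday is October 1.
18 November 2028 is outside the daylight-saving period (6 February – 1 October), so Wynast Republic is on standard time, UTC−10:30.
06:15 Wynast Republic + 10h30m = 16:45 UTC.
1 April 2028 is a Saturday, so the first Sunday is April 2.
1 November 2028 is a Wednesday, so the first Saturday is November 4 and the third is November 18.
At the standard offset (UTC+12:30), 16:45 UTC + 12h30m = 05:15 Solesk Coast standard time (rolling into the next day, 19 November 2028).
The standard-time date in Solesk Coast, 19 November 2028, is outside the daylight-saving period (2 April – 18 November), so Solesk Coast is on standard time, UTC+12:30.
16:45 UTC + 12h30m = 05:15 Solesk Coast (rolling into the next day, 19 November 2028).

05:15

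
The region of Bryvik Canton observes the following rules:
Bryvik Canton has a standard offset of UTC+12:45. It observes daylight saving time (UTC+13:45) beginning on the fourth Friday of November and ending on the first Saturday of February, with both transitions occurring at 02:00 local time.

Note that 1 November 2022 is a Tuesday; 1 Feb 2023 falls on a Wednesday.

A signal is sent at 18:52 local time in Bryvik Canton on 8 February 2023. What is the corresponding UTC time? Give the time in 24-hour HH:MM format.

06:07

1 November 2022 is a Tuesday, so the first Friday is November 4 and the fourth is November 25.
1 February 2023 is a Wednesday, so the first Saturday is February 4.
8 February 2023 does not fall between 25 November 2022 and 4 February 2023, so daylight saving is not in effect and Bryvik Canton is at UTC+12:45.
18:52 local − 12h45m = 06:07 UTC.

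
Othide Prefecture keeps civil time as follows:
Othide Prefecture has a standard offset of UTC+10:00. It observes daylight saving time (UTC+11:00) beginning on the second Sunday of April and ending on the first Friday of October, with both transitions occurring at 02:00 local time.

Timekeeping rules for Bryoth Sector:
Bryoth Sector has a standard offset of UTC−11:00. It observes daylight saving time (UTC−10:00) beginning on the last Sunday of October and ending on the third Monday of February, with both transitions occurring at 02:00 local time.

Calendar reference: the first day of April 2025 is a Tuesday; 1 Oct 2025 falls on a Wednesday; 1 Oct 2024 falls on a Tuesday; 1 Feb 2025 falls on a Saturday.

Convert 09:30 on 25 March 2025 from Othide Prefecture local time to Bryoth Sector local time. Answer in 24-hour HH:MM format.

12:30

1 April 2025 is a Tuesday, so the first Sunday is April 6 and the second is April 13.
1 October 2025 is a Wednesday, so the first Friday is October 3.
25 March 2025 does not fall between 13 April and 3 October, so daylight saving is not in effect and Othide Prefecture is at UTC+10:00.
09:30 Othide Prefecture − 10h = 23:30 UTC (rolling into the previous day, 24 March 2025).
1 October 2024 is a Tuesday, so Sundays fall on 6, 13, 20, 27; the last is October 27.
1 February 2025 is a Saturday, so the first Monday is February 3 and the third is February 17.
At the standard offset (UTC−11:00), 23:30 UTC − 11h = 12:30 Bryoth Sector standard time.
The standard-time date in Bryoth Sector, 24 March 2025, does not fall between 27 October 2024 and 17 February 2025, so daylight saving is not in effect and Bryoth Sector is at UTC−11:00.
23:30 UTC − 11h = 12:30 Bryoth Sector.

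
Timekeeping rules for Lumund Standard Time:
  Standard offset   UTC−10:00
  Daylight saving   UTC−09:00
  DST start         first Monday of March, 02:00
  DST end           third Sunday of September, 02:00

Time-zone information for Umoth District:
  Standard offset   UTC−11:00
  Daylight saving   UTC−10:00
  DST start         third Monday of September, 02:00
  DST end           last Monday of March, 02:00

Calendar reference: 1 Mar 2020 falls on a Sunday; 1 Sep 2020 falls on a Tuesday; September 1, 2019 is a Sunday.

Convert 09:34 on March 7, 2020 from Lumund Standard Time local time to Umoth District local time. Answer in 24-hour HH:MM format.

08:34

1 March 2020 is a Sunday, so the first Monday is March 2.
1 September 2020 is a Tuesday, so the first Sunday is September 6 and the third is September 20.
March 7, 2020 lies within the daylight-saving period (2 March – 20 September), so Lumund Standard Time is on daylight time, UTC−09:00.
09:34 Lumund Standard Time + 9h = 18:34 UTC.
1 September 2019 is a Sunday, so the first Monday is September 2 and the third is September 16.
1 March 2020 is a Sunday, so Mondays fall on 2, 9, 16, 23, 30; the last is March 30.
At the standard offset (UTC−11:00), 18:34 UTC − 11h = 07:34 Umoth District standard time.
The standard-time date in Umoth District, March 7, 2020, falls between 16 September 2019 and 30 March 2020, so daylight saving is in effect and Umoth District is at UTC−10:00.
18:34 UTC − 10h = 08:34 Umoth District.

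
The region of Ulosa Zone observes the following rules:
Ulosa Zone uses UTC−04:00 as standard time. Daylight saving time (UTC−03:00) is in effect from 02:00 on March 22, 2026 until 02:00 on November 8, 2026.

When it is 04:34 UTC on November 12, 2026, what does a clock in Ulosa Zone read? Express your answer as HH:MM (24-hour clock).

At the standard offset (UTC−04:00), 04:34 UTC − 4h = 00:34 Ulosa Zone standard time.
The standard-time date in Ulosa Zone, November 12, 2026, does not fall between 22 March and 8 November, so daylight saving is not in effect and Ulosa Zone is at UTC−04:00.
04:34 UTC − 4h = 00:34 local.

00:34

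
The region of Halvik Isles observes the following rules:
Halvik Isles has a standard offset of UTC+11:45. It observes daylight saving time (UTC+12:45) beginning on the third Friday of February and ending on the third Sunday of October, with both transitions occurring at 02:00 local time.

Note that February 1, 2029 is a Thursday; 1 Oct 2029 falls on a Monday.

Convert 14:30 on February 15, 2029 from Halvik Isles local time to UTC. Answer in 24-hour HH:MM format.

02:45

1 February 2029 is a Thursday, so the first Friday is February 2 and the third is February 16.
1 October 2029 is a Monday, so the first Sunday is October 7 and the third is October 21.
February 15, 2029 is outside the daylight-saving period (16 February – 21 October), so Halvik Isles is on standard time, UTC+11:45.
14:30 local − 11h45m = 02:45 UTC.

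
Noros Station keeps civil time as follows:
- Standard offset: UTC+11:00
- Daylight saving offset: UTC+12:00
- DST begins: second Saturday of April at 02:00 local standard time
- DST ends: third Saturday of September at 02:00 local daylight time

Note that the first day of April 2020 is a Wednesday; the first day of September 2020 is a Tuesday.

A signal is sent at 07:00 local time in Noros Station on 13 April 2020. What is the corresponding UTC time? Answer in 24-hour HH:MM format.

1 April 2020 is a Wednesday, so the first Saturday is April 4 and the second is April 11.
1 September 2020 is a Tuesday, so the first Saturday is September 5 and the third is September 19.
13 April 2020 falls between 11 April and 19 September, so daylight saving is in effect and Noros Station is at UTC+12:00.
07:00 local − 12h = 19:00 UTC (rolling into the previous day, 12 April 2020).

19:00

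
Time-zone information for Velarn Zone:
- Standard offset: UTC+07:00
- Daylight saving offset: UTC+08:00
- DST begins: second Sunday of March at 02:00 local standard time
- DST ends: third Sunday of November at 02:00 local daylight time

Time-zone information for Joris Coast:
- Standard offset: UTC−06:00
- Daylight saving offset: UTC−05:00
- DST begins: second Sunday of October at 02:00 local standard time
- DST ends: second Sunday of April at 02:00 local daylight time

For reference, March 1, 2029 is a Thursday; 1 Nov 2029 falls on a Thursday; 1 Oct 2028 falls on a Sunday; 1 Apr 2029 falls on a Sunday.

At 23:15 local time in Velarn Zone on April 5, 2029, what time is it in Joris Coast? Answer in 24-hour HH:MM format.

10:15

1 March 2029 is a Thursday, so the first Sunday is March 4 and the second is March 11.
1 November 2029 is a Thursday, so the first Sunday is November 4 and the third is November 18.
April 5, 2029 falls between 11 March and 18 November, so daylight saving is in effect and Velarn Zone is at UTC+08:00.
23:15 Velarn Zone − 8h = 15:15 UTC.
1 October 2028 is a Sunday, so the first Sunday is October 1 and the second is October 8.
1 April 2029 is a Sunday, so the first Sunday is April 1 and the second is April 8.
At the standard offset (UTC−06:00), 15:15 UTC − 6h = 09:15 Joris Coast standard time.
Daylight saving runs 8 October 2028 – 8 April 2029; the standard-time date in Joris Coast, April 5, 2029, is inside that window, so Joris Coast is at UTC−05:00.
15:15 UTC − 5h = 10:15 Joris Coast.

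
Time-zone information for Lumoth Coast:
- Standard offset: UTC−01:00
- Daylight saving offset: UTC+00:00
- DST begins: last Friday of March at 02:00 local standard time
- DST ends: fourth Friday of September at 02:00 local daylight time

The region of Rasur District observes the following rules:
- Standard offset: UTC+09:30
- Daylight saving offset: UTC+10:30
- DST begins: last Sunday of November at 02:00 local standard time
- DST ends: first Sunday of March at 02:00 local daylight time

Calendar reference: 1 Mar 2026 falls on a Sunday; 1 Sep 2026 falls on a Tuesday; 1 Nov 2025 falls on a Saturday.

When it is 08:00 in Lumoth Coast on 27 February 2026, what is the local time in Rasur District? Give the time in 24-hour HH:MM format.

1 March 2026 is a Sunday, so Fridays fall on 6, 13, 20, 27; the last is March 27.
1 September 2026 is a Tuesday, so the first Friday is September 4 and the fourth is September 25.
Daylight saving runs 27 March – 25 September; 27 February 2026 is outside that window, so Lumoth Coast is on standard time at UTC−01:00.
08:00 Lumoth Coast + 1h = 09:00 UTC.
1 November 2025 is a Saturday, so Sundays fall on 2, 9, 16, 23, 30; the last is November 30.
1 March 2026 is a Sunday, so the first Sunday is March 1.
At the standard offset (UTC+09:30), 09:00 UTC + 9h30m = 18:30 Rasur District standard time.
Daylight saving runs 30 November 2025 – 1 March 2026; the standard-time date in Rasur District, 27 February 2026, is inside that window, so Rasur District is at UTC+10:30.
09:00 UTC + 10h30m = 19:30 Rasur District.

19:30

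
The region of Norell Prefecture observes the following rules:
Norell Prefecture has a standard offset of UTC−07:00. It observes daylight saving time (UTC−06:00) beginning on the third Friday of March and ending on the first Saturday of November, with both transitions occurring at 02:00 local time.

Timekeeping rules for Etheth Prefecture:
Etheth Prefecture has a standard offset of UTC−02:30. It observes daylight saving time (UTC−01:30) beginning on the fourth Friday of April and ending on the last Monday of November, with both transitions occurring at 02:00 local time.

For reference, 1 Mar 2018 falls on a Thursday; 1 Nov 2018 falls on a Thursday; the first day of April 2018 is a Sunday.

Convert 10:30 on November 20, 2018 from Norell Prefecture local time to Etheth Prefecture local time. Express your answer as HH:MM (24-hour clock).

1 March 2018 is a Thursday, so the first Friday is March 2 and the third is March 16.
1 November 2018 is a Thursday, so the first Saturday is November 3.
November 20, 2018 does not fall between 16 March and 3 November, so daylight saving is not in effect and Norell Prefecture is at UTC−07:00.
10:30 Norell Prefecture + 7h = 17:30 UTC.
1 April 2018 is a Sunday, so the first Friday is April 6 and the fourth is April 27.
1 November 2018 is a Thursday, so Mondays fall on 5, 12, 19, 26; the last is November 26.
At the standard offset (UTC−02:30), 17:30 UTC − 2h30m = 15:00 Etheth Prefecture standard time.
Daylight saving runs 27 April – 26 November; the standard-time date in Etheth Prefecture, November 20, 2018, is inside that window, so Etheth Prefecture is at UTC−01:30.
17:30 UTC − 1h30m = 16:00 Etheth Prefecture.

16:00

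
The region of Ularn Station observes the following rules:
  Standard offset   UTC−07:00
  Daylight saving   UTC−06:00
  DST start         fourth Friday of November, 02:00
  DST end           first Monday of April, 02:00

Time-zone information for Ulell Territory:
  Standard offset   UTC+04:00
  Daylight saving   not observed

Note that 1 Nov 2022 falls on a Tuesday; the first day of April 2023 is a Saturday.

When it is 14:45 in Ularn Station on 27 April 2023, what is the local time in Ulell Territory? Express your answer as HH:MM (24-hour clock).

01:45

1 November 2022 is a Tuesday, so the first Friday is November 4 and the fourth is November 25.
1 April 2023 is a Saturday, so the first Monday is April 3.
Daylight saving runs 25 November 2022 – 3 April 2023; 27 April 2023 is outside that window, so Ularn Station is on standard time at UTC−07:00.
14:45 Ularn Station + 7h = 21:45 UTC.
Ulell Territory has no daylight saving, so its offset is UTC+04:00 year-round.
21:45 UTC + 4h = 01:45 Ulell Territory (rolling into the next day, 28 April 2023).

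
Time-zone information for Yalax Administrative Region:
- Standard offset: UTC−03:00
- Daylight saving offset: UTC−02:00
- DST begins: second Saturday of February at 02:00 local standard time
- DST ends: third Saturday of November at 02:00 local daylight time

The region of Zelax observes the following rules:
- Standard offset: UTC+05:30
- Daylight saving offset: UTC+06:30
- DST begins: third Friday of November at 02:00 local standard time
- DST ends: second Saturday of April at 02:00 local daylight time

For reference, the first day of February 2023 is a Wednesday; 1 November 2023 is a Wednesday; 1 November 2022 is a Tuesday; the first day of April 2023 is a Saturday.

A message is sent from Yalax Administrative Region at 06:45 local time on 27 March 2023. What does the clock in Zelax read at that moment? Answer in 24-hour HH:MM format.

15:15

1 February 2023 is a Wednesday, so the first Saturday is February 4 and the second is February 11.
1 November 2023 is a Wednesday, so the first Saturday is November 4 and the third is November 18.
Daylight saving runs 11 February – 18 November; 27 March 2023 is inside that window, so Yalax Administrative Region is at UTC−02:00.
06:45 Yalax Administrative Region + 2h = 08:45 UTC.
1 November 2022 is a Tuesday, so the first Friday is November 4 and the third is November 18.
1 April 2023 is a Saturday, so the first Saturday is April 1 and the second is April 8.
At the standard offset (UTC+05:30), 08:45 UTC + 5h30m = 14:15 Zelax standard time.
The standard-time date in Zelax, 27 March 2023, falls between 18 November 2022 and 8 April 2023, so daylight saving is in effect and Zelax is at UTC+06:30.
08:45 UTC + 6h30m = 15:15 Zelax.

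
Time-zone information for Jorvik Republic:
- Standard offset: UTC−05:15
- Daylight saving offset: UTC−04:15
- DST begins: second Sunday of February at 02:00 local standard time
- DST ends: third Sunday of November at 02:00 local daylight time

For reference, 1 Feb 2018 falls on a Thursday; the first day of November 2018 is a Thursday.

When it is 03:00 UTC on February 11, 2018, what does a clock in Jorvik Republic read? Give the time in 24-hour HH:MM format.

1 February 2018 is a Thursday, so the first Sunday is February 4 and the second is February 11.
1 November 2018 is a Thursday, so the first Sunday is November 4 and the third is November 18.
At the standard offset (UTC−05:15), 03:00 UTC − 5h15m = 21:45 Jorvik Republic standard time (rolling into the previous day, 10 February 2018).
The standard-time date in Jorvik Republic, February 10, 2018, does not fall between 11 February and 18 November, so daylight saving is not in effect and Jorvik Republic is at UTC−05:15.
03:00 UTC − 5h15m = 21:45 local (rolling into the previous day, 10 February 2018).

21:45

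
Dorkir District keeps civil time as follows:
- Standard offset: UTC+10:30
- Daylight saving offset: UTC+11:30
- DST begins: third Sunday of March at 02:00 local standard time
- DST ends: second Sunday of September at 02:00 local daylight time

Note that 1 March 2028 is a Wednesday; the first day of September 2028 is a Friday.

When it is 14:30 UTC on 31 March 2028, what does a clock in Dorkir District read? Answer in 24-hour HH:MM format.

1 March 2028 is a Wednesday, so the first Sunday is March 5 and the third is March 19.
1 September 2028 is a Friday, so the first Sunday is September 3 and the second is September 10.
At the standard offset (UTC+10:30), 14:30 UTC + 10h30m = 01:00 Dorkir District standard time (rolling into the next day, 1 April 2028).
Daylight saving runs 19 March – 10 September; the standard-time date in Dorkir District, 1 April 2028, is inside that window, so Dorkir District is at UTC+11:30.
14:30 UTC + 11h30m = 02:00 local (rolling into the next day, 1 April 2028).

02:00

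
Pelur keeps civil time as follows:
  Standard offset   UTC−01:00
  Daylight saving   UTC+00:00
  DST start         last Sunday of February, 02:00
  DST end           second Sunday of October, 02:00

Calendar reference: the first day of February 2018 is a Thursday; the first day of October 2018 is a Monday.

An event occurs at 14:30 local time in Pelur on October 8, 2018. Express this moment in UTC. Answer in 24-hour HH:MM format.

1 February 2018 is a Thursday, so Sundays fall on 4, 11, 18, 25; the last is February 25.
1 October 2018 is a Monday, so the first Sunday is October 7 and the second is October 14.
Daylight saving runs 25 February – 14 October; October 8, 2018 is inside that window, so Pelur is at UTC+00:00.
14:30 local − 0h = 14:30 UTC.

14:30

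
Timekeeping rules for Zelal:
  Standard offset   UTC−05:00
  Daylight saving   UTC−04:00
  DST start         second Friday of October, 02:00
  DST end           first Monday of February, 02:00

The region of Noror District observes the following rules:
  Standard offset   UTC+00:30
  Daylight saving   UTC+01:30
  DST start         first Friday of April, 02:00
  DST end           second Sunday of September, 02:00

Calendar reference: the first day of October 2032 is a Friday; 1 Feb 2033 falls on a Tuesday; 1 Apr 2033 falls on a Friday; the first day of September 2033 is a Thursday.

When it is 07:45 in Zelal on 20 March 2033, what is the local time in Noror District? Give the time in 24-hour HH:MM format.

13:15

1 October 2032 is a Friday, so the first Friday is October 1 and the second is October 8.
1 February 2033 is a Tuesday, so the first Monday is February 7.
Daylight saving runs 8 October 2032 – 7 February 2033; 20 March 2033 is outside that window, so Zelal is on standard time at UTC−05:00.
07:45 Zelal + 5h = 12:45 UTC.
1 April 2033 is a Friday, so the first Friday is April 1.
1 September 2033 is a Thursday, so the first Sunday is September 4 and the second is September 11.
At the standard offset (UTC+00:30), 12:45 UTC + 0h30m = 13:15 Noror District standard time.
The standard-time date in Noror District, 20 March 2033, is outside the daylight-saving period (1 April – 11 September), so Noror District is on standard time, UTC+00:30.
12:45 UTC + 0h30m = 13:15 Noror District.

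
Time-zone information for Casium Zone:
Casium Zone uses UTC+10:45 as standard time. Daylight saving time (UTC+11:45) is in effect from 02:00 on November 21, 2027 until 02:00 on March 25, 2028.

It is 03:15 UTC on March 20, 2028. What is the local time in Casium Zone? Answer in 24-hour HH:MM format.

At the standard offset (UTC+10:45), 03:15 UTC + 10h45m = 14:00 Casium Zone standard time.
The standard-time date in Casium Zone, March 20, 2028, falls between 21 November 2027 and 25 March 2028, so daylight saving is in effect and Casium Zone is at UTC+11:45.
03:15 UTC + 11h45m = 15:00 local.

15:00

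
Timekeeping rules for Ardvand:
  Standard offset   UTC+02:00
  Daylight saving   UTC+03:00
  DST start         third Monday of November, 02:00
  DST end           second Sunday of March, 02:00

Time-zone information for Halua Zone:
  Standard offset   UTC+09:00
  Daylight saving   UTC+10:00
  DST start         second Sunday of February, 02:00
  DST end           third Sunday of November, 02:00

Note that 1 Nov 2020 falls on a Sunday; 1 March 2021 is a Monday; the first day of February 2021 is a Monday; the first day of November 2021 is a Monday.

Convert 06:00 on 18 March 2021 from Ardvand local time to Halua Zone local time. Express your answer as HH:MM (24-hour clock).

14:00

1 November 2020 is a Sunday, so the first Monday is November 2 and the third is November 16.
1 March 2021 is a Monday, so the first Sunday is March 7 and the second is March 14.
Daylight saving runs 16 November 2020 – 14 March 2021; 18 March 2021 is outside that window, so Ardvand is on standard time at UTC+02:00.
06:00 Ardvand − 2h = 04:00 UTC.
1 February 2021 is a Monday, so the first Sunday is February 7 and the second is February 14.
1 November 2021 is a Monday, so the first Sunday is November 7 and the third is November 21.
At the standard offset (UTC+09:00), 04:00 UTC + 9h = 13:00 Halua Zone standard time.
The standard-time date in Halua Zone, 18 March 2021, lies within the daylight-saving period (14 February – 21 November), so Halua Zone is on daylight time, UTC+10:00.
04:00 UTC + 10h = 14:00 Halua Zone.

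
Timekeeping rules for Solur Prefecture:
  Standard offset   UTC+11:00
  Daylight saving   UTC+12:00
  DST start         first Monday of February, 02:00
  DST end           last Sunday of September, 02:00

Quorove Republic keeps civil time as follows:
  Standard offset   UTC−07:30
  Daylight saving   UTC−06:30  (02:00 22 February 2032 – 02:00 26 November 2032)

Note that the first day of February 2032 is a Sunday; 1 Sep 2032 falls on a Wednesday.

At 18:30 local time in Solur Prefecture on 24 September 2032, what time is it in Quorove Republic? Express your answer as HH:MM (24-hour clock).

00:00

1 February 2032 is a Sunday, so the first Monday is February 2.
1 September 2032 is a Wednesday, so Sundays fall on 5, 12, 19, 26; the last is September 26.
24 September 2032 lies within the daylight-saving period (2 February – 26 September), so Solur Prefecture is on daylight time, UTC+12:00.
18:30 Solur Prefecture − 12h = 06:30 UTC.
At the standard offset (UTC−07:30), 06:30 UTC − 7h30m = 23:00 Quorove Republic standard time (rolling into the previous day, 23 September 2032).
The standard-time date in Quorove Republic, 23 September 2032, lies within the daylight-saving period (22 February – 26 November), so Quorove Republic is on daylight time, UTC−06:30.
06:30 UTC − 6h30m = 00:00 Quorove Republic.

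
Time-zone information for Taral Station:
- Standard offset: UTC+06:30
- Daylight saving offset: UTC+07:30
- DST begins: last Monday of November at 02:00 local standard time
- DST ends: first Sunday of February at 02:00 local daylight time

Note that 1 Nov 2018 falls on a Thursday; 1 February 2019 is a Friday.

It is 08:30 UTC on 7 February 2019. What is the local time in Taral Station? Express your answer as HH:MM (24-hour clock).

1 November 2018 is a Thursday, so Mondays fall on 5, 12, 19, 26; the last is November 26.
1 February 2019 is a Friday, so the first Sunday is February 3.
At the standard offset (UTC+06:30), 08:30 UTC + 6h30m = 15:00 Taral Station standard time.
Daylight saving runs 26 November 2018 – 3 February 2019; the standard-time date in Taral Station, 7 February 2019, is outside that window, so Taral Station is on standard time at UTC+06:30.
08:30 UTC + 6h30m = 15:00 local.

15:00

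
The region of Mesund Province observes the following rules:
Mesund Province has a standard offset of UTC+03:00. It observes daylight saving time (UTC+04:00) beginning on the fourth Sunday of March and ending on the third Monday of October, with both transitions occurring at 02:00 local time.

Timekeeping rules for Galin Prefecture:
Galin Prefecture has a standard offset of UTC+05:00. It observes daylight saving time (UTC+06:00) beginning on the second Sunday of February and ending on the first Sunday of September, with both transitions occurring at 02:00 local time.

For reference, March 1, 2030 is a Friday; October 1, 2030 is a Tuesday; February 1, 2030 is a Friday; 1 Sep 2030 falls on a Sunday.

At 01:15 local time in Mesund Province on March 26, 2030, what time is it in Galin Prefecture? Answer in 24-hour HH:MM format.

03:15

1 March 2030 is a Friday, so the first Sunday is March 3 and the fourth is March 24.
1 October 2030 is a Tuesday, so the first Monday is October 7 and the third is October 21.
March 26, 2030 falls between 24 March and 21 October, so daylight saving is in effect and Mesund Province is at UTC+04:00.
01:15 Mesund Province − 4h = 21:15 UTC (rolling into the previous day, 25 March 2030).
1 February 2030 is a Friday, so the first Sunday is February 3 and the second is February 10.
1 September 2030 is a Sunday, so the first Sunday is September 1.
At the standard offset (UTC+05:00), 21:15 UTC + 5h = 02:15 Galin Prefecture standard time (rolling into the next day, 26 March 2030).
Daylight saving runs 10 February – 1 September; the standard-time date in Galin Prefecture, March 26, 2030, is inside that window, so Galin Prefecture is at UTC+06:00.
21:15 UTC + 6h = 03:15 Galin Prefecture (rolling into the next day, 26 March 2030).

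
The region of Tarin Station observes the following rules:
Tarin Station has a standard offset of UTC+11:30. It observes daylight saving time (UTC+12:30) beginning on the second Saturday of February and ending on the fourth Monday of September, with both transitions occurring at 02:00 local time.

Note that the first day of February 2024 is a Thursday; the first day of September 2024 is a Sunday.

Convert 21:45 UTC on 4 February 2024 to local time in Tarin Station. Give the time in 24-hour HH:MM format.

1 February 2024 is a Thursday, so the first Saturday is February 3 and the second is February 10.
1 September 2024 is a Sunday, so the first Monday is September 2 and the fourth is September 23.
At the standard offset (UTC+11:30), 21:45 UTC + 11h30m = 09:15 Tarin Station standard time (rolling into the next day, 5 February 2024).
Daylight saving runs 10 February – 23 September; the standard-time date in Tarin Station, 5 February 2024, is outside that window, so Tarin Station is on standard time at UTC+11:30.
21:45 UTC + 11h30m = 09:15 local (rolling into the next day, 5 February 2024).

09:15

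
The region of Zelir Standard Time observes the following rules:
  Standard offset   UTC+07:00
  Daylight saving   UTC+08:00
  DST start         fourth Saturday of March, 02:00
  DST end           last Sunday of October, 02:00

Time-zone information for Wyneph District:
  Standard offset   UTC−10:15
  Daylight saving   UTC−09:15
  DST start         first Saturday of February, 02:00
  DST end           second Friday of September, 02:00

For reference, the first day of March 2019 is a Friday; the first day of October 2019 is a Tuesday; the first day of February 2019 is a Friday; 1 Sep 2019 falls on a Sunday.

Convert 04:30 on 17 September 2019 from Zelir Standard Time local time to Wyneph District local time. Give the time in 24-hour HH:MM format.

1 March 2019 is a Friday, so the first Saturday is March 2 and the fourth is March 23.
1 October 2019 is a Tuesday, so Sundays fall on 6, 13, 20, 27; the last is October 27.
17 September 2019 lies within the daylight-saving period (23 March – 27 October), so Zelir Standard Time is on daylight time, UTC+08:00.
04:30 Zelir Standard Time − 8h = 20:30 UTC (rolling into the previous day, 16 September 2019).
1 February 2019 is a Friday, so the first Saturday is February 2.
1 September 2019 is a Sunday, so the first Friday is September 6 and the second is September 13.
At the standard offset (UTC−10:15), 20:30 UTC − 10h15m = 10:15 Wyneph District standard time.
The standard-time date in Wyneph District, 16 September 2019, is outside the daylight-saving period (2 February – 13 September), so Wyneph District is on standard time, UTC−10:15.
20:30 UTC − 10h15m = 10:15 Wyneph District.

10:15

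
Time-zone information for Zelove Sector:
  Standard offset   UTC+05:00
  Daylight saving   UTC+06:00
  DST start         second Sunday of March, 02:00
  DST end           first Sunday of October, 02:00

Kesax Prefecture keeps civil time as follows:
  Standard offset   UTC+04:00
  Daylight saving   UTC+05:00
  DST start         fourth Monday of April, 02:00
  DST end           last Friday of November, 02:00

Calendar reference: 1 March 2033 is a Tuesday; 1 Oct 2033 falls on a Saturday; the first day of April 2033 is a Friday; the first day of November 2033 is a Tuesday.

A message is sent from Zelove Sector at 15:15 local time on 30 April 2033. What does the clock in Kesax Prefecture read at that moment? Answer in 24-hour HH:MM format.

1 March 2033 is a Tuesday, so the first Sunday is March 6 and the second is March 13.
1 October 2033 is a Saturday, so the first Sunday is October 2.
30 April 2033 falls between 13 March and 2 October, so daylight saving is in effect and Zelove Sector is at UTC+06:00.
15:15 Zelove Sector − 6h = 09:15 UTC.
1 April 2033 is a Friday, so the first Monday is April 4 and the fourth is April 25.
1 November 2033 is a Tuesday, so Fridays fall on 4, 11, 18, 25; the last is November 25.
At the standard offset (UTC+04:00), 09:15 UTC + 4h = 13:15 Kesax Prefecture standard time.
The standard-time date in Kesax Prefecture, 30 April 2033, falls between 25 April and 25 November, so daylight saving is in effect and Kesax Prefecture is at UTC+05:00.
09:15 UTC + 5h = 14:15 Kesax Prefecture.

14:15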